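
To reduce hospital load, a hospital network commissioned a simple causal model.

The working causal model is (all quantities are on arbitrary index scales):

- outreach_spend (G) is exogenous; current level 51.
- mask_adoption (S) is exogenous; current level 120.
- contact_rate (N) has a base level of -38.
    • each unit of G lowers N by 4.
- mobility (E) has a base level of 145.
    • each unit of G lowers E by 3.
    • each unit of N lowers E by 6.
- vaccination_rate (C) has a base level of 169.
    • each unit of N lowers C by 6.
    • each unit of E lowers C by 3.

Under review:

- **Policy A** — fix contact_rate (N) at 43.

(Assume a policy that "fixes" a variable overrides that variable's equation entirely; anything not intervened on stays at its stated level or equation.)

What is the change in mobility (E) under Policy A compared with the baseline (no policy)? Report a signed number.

-1710

Baseline:
  G = 51
  N = -38 − 4·51 = -242
  E = 145 − 3·51 − 6·(-242) = 1444
Policy A (N := 43):
  G = 51
  N = 43
  E = 145 − 3·51 − 6·43 = -266
Change in E: -266 − 1444 = -1710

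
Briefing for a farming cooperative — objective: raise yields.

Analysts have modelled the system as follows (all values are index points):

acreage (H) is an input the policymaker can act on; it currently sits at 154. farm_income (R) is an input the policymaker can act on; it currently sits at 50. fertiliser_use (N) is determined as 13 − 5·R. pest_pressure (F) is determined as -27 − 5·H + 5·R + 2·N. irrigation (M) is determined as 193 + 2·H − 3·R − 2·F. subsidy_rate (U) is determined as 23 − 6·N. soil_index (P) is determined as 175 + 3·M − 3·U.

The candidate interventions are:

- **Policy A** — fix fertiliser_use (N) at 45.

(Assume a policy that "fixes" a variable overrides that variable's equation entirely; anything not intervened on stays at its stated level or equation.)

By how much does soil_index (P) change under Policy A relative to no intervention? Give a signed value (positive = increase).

1692

Baseline:
  H = 154
  R = 50
  N = 13 − 5·50 = -237
  F = -27 − 5·154 + 5·50 + 2·(-237) = -1021
  M = 193 + 2·154 − 3·50 − 2·(-1021) = 2393
  U = 23 − 6·(-237) = 1445
  P = 175 + 3·2393 − 3·1445 = 3019
Policy A (N := 45):
  H = 154
  R = 50
  N = 45
  F = -27 − 5·154 + 5·50 + 2·45 = -457
  M = 193 + 2·154 − 3·50 − 2·(-457) = 1265
  U = 23 − 6·45 = -247
  P = 175 + 3·1265 − 3·(-247) = 4711
Change in P: 4711 − 3019 = 1692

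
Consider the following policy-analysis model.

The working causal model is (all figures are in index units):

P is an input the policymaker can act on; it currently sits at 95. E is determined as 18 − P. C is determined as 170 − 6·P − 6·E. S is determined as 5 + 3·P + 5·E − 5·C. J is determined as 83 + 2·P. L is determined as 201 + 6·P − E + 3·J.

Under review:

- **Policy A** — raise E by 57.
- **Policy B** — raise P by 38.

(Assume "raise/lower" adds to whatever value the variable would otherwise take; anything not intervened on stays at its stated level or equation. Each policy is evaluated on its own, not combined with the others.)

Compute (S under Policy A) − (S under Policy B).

2071

Policy A (E + 57):
  P = 95
  E = 18 − 95 (+57 from intervention) = -20
  C = 170 − 6·95 − 6·(-20) = -280
  S = 5 + 3·95 + 5·(-20) − 5·(-280) = 1590
Policy B (P + 38):
  P = 95 + 38 = 133
  E = 18 − 133 = -115
  C = 170 − 6·133 − 6·(-115) = 62
  S = 5 + 3·133 + 5·(-115) − 5·62 = -481
S: 1590 − (-481) = 2071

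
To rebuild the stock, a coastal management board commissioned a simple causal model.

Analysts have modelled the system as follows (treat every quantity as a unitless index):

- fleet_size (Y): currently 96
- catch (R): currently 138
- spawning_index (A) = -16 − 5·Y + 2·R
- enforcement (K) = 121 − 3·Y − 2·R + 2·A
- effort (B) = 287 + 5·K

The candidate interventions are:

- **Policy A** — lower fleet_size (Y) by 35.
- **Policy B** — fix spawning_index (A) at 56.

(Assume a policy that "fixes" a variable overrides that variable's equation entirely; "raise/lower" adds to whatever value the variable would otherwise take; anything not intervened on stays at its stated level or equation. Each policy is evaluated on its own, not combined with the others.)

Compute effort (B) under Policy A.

-1853

Policy A (Y − 35):
  Y = 96 − 35 = 61
  R = 138
  A = -16 − 5·61 + 2·138 = -45
  K = 121 − 3·61 − 2·138 + 2·(-45) = -428
  B = 287 + 5·(-428) = -1853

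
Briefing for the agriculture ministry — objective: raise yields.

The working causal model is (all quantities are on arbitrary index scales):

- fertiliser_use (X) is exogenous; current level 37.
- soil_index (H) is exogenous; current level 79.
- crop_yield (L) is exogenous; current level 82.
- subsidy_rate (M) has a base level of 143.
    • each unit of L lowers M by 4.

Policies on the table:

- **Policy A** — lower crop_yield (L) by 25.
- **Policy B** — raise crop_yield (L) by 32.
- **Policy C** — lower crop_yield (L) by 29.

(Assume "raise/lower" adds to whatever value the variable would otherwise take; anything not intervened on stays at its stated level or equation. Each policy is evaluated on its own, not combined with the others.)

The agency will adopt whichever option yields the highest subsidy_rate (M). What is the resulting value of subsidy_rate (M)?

Policy A (L − 25):
  L = 82 − 25 = 57
  M = 143 − 4·57 = -85
Policy B (L + 32):
  L = 82 + 32 = 114
  M = 143 − 4·114 = -313
Policy C (L − 29):
  L = 82 − 29 = 53
  M = 143 − 4·53 = -69
Comparing — Policy A: M=-85, Policy B: M=-313, Policy C: M=-69. Highest is -69 (Policy C).

-69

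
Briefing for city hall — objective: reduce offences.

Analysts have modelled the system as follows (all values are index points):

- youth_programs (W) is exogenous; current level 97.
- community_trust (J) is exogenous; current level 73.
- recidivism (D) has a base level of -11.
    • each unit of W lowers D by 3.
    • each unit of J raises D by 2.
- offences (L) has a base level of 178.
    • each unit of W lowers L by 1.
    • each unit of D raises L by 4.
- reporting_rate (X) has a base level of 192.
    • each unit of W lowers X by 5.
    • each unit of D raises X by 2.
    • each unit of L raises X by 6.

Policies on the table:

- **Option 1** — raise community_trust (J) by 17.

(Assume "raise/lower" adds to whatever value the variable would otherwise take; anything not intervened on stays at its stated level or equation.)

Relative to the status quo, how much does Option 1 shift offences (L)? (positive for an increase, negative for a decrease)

136

Baseline:
  W = 97
  J = 73
  D = -11 − 3·97 + 2·73 = -156
  L = 178 − 97 + 4·(-156) = -543
Option 1 (J + 17):
  W = 97
  J = 73 + 17 = 90
  D = -11 − 3·97 + 2·90 = -122
  L = 178 − 97 + 4·(-122) = -407
Change in L: -407 − (-543) = 136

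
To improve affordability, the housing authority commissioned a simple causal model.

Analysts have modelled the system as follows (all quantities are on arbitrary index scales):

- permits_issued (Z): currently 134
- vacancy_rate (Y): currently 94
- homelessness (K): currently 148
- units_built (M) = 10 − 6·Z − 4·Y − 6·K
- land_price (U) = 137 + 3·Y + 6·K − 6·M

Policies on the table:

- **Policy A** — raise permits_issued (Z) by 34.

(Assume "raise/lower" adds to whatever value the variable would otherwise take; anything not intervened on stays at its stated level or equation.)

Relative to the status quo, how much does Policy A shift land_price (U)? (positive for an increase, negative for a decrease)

1224

Baseline:
  Z = 134
  Y = 94
  K = 148
  M = 10 − 6·134 − 4·94 − 6·148 = -2058
  U = 137 + 3·94 + 6·148 − 6·(-2058) = 13655
Policy A (Z + 34):
  Z = 134 + 34 = 168
  Y = 94
  K = 148
  M = 10 − 6·168 − 4·94 − 6·148 = -2262
  U = 137 + 3·94 + 6·148 − 6·(-2262) = 14879
Change in U: 14879 − 13655 = 1224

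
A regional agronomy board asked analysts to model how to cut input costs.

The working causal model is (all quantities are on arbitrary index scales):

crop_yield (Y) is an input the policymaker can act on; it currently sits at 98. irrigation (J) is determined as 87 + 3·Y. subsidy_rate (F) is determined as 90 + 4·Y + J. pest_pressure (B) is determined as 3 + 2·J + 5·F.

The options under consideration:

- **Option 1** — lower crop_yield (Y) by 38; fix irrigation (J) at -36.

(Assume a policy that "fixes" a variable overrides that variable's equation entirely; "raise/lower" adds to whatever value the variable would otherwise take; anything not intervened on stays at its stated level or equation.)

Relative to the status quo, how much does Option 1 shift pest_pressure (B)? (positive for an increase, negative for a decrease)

Baseline:
  Y = 98
  J = 87 + 3·98 = 381
  F = 90 + 4·98 + 381 = 863
  B = 3 + 2·381 + 5·863 = 5080
Option 1 (Y − 38, J := -36):
  Y = 98 − 38 = 60
  J = -36
  F = 90 + 4·60 + (-36) = 294
  B = 3 + 2·(-36) + 5·294 = 1401
Change in B: 1401 − 5080 = -3679

-3679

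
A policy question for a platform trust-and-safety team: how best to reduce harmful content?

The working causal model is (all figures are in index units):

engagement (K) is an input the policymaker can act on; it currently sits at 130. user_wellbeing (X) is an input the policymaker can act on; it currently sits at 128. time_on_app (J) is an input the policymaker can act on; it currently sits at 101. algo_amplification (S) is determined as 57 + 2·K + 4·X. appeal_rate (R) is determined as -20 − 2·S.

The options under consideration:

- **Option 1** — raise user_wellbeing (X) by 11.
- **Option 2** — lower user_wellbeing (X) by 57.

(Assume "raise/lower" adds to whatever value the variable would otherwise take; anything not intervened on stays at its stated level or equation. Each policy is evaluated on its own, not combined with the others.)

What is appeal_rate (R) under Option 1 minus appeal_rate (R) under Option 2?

-544

Option 1 (X + 11):
  K = 130
  X = 128 + 11 = 139
  S = 57 + 2·130 + 4·139 = 873
  R = -20 − 2·873 = -1766
Option 2 (X − 57):
  K = 130
  X = 128 − 57 = 71
  S = 57 + 2·130 + 4·71 = 601
  R = -20 − 2·601 = -1222
R: -1766 − (-1222) = -544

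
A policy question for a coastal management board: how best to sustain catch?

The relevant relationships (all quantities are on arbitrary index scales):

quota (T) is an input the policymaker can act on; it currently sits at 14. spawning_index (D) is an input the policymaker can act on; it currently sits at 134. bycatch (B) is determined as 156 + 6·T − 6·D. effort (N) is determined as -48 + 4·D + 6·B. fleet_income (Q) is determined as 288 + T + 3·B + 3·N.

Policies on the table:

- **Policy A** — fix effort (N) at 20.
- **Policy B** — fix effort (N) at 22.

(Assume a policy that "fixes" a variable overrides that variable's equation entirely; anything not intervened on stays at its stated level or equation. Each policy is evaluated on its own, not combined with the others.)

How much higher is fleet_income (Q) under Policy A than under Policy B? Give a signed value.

-6

Policy A (N := 20):
  T = 14
  D = 134
  B = 156 + 6·14 − 6·134 = -564
  N = 20
  Q = 288 + 14 + 3·(-564) + 3·20 = -1330
Policy B (N := 22):
  T = 14
  D = 134
  B = 156 + 6·14 − 6·134 = -564
  N = 22
  Q = 288 + 14 + 3·(-564) + 3·22 = -1324
Q: -1330 − (-1324) = -6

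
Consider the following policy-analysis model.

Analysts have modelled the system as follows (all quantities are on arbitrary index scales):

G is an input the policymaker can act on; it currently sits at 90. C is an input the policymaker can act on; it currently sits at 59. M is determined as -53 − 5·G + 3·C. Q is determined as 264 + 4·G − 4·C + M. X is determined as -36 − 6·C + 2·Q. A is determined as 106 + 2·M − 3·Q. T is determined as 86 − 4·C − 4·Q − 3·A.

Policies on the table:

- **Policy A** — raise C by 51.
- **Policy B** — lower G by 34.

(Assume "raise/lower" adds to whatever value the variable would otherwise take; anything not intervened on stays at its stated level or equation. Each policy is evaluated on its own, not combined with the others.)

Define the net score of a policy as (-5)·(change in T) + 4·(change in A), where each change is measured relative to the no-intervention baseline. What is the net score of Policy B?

5202

Baseline:
  G = 90
  C = 59
  M = -53 − 5·90 + 3·59 = -326
  Q = 264 + 4·90 − 4·59 + (-326) = 62
  A = 106 + 2·(-326) − 3·62 = -732
  T = 86 − 4·59 − 4·62 − 3·(-732) = 1798
Policy B (G − 34):
  G = 90 − 34 = 56
  C = 59
  M = -53 − 5·56 + 3·59 = -156
  Q = 264 + 4·56 − 4·59 + (-156) = 96
  A = 106 + 2·(-156) − 3·96 = -494
  T = 86 − 4·59 − 4·96 − 3·(-494) = 948
ΔT = 948 − 1798 = -850; ΔA = -494 − (-732) = 238
Score = (-5)·(-850) + 4·238 = 5202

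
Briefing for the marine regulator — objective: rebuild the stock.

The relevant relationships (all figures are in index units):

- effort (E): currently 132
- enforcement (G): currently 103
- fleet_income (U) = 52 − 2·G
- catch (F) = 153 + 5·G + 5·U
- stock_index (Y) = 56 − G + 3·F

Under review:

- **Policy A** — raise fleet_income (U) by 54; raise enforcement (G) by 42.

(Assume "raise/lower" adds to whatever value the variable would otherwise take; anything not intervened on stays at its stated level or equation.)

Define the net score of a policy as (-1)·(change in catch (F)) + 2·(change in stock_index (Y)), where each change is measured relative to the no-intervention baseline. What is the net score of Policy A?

Baseline:
  G = 103
  U = 52 − 2·103 = -154
  F = 153 + 5·103 + 5·(-154) = -102
  Y = 56 − 103 + 3·(-102) = -353
Policy A (U + 54, G + 42):
  G = 103 + 42 = 145
  U = 52 − 2·145 (+54 from intervention) = -184
  F = 153 + 5·145 + 5·(-184) = -42
  Y = 56 − 145 + 3·(-42) = -215
ΔF = -42 − (-102) = 60; ΔY = -215 − (-353) = 138
Score = (-1)·60 + 2·138 = 216

216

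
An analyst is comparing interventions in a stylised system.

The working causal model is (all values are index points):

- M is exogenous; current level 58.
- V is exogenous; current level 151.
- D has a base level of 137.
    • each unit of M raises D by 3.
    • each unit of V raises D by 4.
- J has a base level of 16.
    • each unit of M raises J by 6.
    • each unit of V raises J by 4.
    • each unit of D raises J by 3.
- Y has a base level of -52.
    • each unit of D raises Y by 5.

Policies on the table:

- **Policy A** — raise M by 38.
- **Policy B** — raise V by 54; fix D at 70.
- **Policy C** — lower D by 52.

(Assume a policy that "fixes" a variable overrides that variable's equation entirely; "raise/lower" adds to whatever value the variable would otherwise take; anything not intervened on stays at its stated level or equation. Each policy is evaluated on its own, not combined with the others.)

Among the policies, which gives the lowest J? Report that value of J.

1394

Policy A (M + 38):
  M = 58 + 38 = 96
  V = 151
  D = 137 + 3·96 + 4·151 = 1029
  J = 16 + 6·96 + 4·151 + 3·1029 = 4283
Policy B (V + 54, D := 70):
  M = 58
  V = 151 + 54 = 205
  D = 70
  J = 16 + 6·58 + 4·205 + 3·70 = 1394
Policy C (D − 52):
  M = 58
  V = 151
  D = 137 + 3·58 + 4·151 (−52 from intervention) = 863
  J = 16 + 6·58 + 4·151 + 3·863 = 3557
Comparing — Policy A: J=4283, Policy B: J=1394, Policy C: J=3557. Lowest is 1394 (Policy B).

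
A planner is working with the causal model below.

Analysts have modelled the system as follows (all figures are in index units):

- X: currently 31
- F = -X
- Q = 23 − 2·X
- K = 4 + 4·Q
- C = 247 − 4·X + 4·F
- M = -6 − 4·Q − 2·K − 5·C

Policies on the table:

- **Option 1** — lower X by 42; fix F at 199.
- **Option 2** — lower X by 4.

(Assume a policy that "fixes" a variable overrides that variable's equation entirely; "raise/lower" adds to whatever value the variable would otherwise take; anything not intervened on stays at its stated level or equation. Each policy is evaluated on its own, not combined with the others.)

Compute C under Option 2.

31

Option 2 (X − 4):
  X = 31 − 4 = 27
  F = 0 − 27 = -27
  C = 247 − 4·27 + 4·(-27) = 31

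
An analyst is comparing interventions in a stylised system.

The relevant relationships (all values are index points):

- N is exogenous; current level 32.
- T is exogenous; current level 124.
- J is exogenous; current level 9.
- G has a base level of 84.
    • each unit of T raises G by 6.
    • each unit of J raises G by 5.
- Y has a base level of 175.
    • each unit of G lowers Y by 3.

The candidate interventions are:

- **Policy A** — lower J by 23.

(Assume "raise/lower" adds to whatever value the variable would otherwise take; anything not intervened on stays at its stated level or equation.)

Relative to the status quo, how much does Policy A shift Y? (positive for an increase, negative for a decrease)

345

Baseline:
  T = 124
  J = 9
  G = 84 + 6·124 + 5·9 = 873
  Y = 175 − 3·873 = -2444
Policy A (J − 23):
  T = 124
  J = 9 − 23 = -14
  G = 84 + 6·124 + 5·(-14) = 758
  Y = 175 − 3·758 = -2099
Change in Y: -2099 − (-2444) = 345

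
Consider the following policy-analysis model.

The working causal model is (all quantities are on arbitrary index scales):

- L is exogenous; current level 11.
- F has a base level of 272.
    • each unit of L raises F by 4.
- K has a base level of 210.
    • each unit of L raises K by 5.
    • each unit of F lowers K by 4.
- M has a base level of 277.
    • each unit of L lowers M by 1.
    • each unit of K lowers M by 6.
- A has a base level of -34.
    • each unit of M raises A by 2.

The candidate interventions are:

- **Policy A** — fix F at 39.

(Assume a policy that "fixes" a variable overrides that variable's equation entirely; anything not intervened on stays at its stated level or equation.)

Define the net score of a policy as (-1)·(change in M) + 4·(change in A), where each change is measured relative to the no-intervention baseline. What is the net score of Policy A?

-46536

Baseline:
  L = 11
  F = 272 + 4·11 = 316
  K = 210 + 5·11 − 4·316 = -999
  M = 277 − 11 − 6·(-999) = 6260
  A = -34 + 2·6260 = 12486
Policy A (F := 39):
  L = 11
  F = 39
  K = 210 + 5·11 − 4·39 = 109
  M = 277 − 11 − 6·109 = -388
  A = -34 + 2·(-388) = -810
ΔM = -388 − 6260 = -6648; ΔA = -810 − 12486 = -13296
Score = (-1)·(-6648) + 4·(-13296) = -46536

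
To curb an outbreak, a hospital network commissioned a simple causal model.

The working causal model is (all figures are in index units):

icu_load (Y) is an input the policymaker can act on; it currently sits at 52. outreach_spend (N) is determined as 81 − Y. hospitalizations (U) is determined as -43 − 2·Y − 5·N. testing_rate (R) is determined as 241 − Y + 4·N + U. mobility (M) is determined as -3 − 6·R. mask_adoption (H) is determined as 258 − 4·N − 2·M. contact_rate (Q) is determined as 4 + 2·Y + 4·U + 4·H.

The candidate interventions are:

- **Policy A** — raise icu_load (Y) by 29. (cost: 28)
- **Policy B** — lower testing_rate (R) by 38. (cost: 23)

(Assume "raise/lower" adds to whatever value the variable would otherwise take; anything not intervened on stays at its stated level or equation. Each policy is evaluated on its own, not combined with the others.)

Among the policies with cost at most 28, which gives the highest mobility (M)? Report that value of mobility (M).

267

Policy A (Y + 29):
  Y = 52 + 29 = 81
  N = 81 − 81 = 0
  U = -43 − 2·81 − 5·0 = -205
  R = 241 − 81 + 4·0 + (-205) = -45
  M = -3 − 6·(-45) = 267
Policy B (R − 38):
  Y = 52
  N = 81 − 52 = 29
  U = -43 − 2·52 − 5·29 = -292
  R = 241 − 52 + 4·29 + (-292) (−38 from intervention) = -25
  M = -3 − 6·(-25) = 147
Comparing — Policy A: M=267, Policy B: M=147. Highest is 267 (Policy A).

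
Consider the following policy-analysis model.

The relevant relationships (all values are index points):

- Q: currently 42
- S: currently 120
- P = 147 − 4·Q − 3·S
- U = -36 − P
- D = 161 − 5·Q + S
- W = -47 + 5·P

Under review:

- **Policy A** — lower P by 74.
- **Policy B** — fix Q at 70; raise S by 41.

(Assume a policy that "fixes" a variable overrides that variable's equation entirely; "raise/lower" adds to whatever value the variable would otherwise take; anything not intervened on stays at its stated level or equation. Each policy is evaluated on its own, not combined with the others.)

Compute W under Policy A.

-2322

Policy A (P − 74):
  Q = 42
  S = 120
  P = 147 − 4·42 − 3·120 (−74 from intervention) = -455
  W = -47 + 5·(-455) = -2322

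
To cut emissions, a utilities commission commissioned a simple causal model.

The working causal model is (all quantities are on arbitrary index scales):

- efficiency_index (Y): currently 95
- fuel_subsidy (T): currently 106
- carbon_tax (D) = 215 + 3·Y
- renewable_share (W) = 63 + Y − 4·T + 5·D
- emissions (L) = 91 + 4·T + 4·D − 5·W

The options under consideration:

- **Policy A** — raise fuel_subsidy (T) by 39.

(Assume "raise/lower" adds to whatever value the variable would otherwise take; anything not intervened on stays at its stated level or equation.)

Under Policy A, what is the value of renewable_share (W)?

2078

Policy A (T + 39):
  Y = 95
  T = 106 + 39 = 145
  D = 215 + 3·95 = 500
  W = 63 + 95 − 4·145 + 5·500 = 2078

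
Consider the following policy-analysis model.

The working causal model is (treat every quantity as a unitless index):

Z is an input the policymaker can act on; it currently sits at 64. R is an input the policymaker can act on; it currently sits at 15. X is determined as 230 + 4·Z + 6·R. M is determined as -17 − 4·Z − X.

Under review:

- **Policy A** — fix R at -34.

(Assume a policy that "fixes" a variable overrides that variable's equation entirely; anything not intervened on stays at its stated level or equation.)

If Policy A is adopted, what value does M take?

-555

Policy A (R := -34):
  Z = 64
  R = -34
  X = 230 + 4·64 + 6·(-34) = 282
  M = -17 − 4·64 − 282 = -555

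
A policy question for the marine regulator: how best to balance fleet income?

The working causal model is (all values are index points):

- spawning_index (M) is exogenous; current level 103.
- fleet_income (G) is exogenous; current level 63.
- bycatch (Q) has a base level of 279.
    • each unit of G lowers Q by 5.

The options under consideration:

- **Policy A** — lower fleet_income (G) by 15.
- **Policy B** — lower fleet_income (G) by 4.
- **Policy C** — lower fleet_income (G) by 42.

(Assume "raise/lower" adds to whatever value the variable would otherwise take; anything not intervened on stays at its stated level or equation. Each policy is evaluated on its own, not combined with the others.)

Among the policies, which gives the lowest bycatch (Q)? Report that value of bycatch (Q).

-16

Policy A (G − 15):
  G = 63 − 15 = 48
  Q = 279 − 5·48 = 39
Policy B (G − 4):
  G = 63 − 4 = 59
  Q = 279 − 5·59 = -16
Policy C (G − 42):
  G = 63 − 42 = 21
  Q = 279 − 5·21 = 174
Comparing — Policy A: Q=39, Policy B: Q=-16, Policy C: Q=174. Lowest is -16 (Policy B).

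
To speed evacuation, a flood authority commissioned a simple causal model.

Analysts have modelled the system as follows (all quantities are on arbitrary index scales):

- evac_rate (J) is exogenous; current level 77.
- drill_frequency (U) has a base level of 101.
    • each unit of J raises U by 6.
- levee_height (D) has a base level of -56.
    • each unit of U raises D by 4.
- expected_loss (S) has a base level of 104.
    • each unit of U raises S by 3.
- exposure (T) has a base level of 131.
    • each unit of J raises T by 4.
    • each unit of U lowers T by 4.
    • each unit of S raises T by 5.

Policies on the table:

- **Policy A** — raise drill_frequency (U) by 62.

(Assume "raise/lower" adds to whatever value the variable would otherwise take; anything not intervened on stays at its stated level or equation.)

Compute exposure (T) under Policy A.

7834

Policy A (U + 62):
  J = 77
  U = 101 + 6·77 (+62 from intervention) = 625
  S = 104 + 3·625 = 1979
  T = 131 + 4·77 − 4·625 + 5·1979 = 7834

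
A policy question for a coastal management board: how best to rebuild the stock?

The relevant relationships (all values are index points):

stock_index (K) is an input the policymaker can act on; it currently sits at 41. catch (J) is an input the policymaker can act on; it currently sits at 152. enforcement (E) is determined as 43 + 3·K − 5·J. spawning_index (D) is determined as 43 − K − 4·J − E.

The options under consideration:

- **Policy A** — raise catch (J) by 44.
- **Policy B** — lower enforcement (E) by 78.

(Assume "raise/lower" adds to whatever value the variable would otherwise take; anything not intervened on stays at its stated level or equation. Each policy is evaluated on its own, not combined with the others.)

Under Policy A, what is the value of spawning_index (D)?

32

Policy A (J + 44):
  K = 41
  J = 152 + 44 = 196
  E = 43 + 3·41 − 5·196 = -814
  D = 43 − 41 − 4·196 − (-814) = 32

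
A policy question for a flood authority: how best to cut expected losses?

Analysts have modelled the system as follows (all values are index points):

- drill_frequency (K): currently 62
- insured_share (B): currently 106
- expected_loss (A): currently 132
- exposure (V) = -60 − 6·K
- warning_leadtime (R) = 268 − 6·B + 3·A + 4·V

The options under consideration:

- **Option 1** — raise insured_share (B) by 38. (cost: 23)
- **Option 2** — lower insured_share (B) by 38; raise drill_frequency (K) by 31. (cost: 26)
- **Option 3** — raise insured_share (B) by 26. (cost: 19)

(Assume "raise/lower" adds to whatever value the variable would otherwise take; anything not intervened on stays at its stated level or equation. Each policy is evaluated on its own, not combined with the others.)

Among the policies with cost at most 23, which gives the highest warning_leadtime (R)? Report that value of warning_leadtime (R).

-1856

Option 1 (B + 38):
  K = 62
  B = 106 + 38 = 144
  A = 132
  V = -60 − 6·62 = -432
  R = 268 − 6·144 + 3·132 + 4·(-432) = -1928
Option 3 (B + 26):
  K = 62
  B = 106 + 26 = 132
  A = 132
  V = -60 − 6·62 = -432
  R = 268 − 6·132 + 3·132 + 4·(-432) = -1856
Comparing — Option 1: R=-1928, Option 3: R=-1856. Highest is -1856 (Option 3).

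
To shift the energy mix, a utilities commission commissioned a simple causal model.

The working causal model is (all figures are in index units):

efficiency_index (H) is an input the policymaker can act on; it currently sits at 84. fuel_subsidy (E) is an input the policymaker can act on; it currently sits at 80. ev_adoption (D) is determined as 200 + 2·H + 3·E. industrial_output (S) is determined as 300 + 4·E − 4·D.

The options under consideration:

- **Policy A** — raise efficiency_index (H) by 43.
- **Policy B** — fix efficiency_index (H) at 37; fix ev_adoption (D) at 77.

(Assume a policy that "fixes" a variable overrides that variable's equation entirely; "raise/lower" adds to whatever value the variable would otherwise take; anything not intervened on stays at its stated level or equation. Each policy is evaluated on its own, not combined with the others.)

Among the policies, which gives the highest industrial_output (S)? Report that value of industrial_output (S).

312

Policy A (H + 43):
  H = 84 + 43 = 127
  E = 80
  D = 200 + 2·127 + 3·80 = 694
  S = 300 + 4·80 − 4·694 = -2156
Policy B (H := 37, D := 77):
  H = 37
  E = 80
  D = 77
  S = 300 + 4·80 − 4·77 = 312
Comparing — Policy A: S=-2156, Policy B: S=312. Highest is 312 (Policy B).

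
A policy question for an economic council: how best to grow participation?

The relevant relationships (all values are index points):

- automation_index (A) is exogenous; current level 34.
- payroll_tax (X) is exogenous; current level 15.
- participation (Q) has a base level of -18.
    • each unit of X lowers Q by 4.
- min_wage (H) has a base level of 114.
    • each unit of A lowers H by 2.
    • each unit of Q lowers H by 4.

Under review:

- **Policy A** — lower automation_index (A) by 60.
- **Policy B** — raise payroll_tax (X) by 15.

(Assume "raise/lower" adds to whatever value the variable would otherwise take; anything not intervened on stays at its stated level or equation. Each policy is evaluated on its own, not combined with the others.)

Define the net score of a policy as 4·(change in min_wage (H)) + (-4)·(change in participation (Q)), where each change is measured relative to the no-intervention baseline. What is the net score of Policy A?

Baseline:
  A = 34
  X = 15
  Q = -18 − 4·15 = -78
  H = 114 − 2·34 − 4·(-78) = 358
Policy A (A − 60):
  A = 34 − 60 = -26
  X = 15
  Q = -18 − 4·15 = -78
  H = 114 − 2·(-26) − 4·(-78) = 478
ΔH = 478 − 358 = 120; ΔQ = -78 − (-78) = 0
Score = 4·120 + (-4)·0 = 480

480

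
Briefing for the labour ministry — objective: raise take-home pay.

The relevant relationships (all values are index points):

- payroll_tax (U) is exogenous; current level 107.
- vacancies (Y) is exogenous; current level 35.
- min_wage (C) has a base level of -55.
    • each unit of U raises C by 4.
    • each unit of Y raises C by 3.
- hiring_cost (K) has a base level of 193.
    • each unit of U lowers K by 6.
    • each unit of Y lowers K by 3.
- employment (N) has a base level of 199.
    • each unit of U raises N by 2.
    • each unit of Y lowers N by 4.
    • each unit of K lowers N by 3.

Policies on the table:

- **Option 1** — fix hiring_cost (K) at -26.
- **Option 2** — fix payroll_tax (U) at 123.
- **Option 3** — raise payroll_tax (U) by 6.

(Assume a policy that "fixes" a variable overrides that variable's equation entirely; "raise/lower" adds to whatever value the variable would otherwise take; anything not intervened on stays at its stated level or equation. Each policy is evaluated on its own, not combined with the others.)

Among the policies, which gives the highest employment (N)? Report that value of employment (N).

2255

Option 1 (K := -26):
  U = 107
  Y = 35
  K = -26
  N = 199 + 2·107 − 4·35 − 3·(-26) = 351
Option 2 (U := 123):
  U = 123
  Y = 35
  K = 193 − 6·123 − 3·35 = -650
  N = 199 + 2·123 − 4·35 − 3·(-650) = 2255
Option 3 (U + 6):
  U = 107 + 6 = 113
  Y = 35
  K = 193 − 6·113 − 3·35 = -590
  N = 199 + 2·113 − 4·35 − 3·(-590) = 2055
Comparing — Option 1: N=351, Option 2: N=2255, Option 3: N=2055. Highest is 2255 (Option 2).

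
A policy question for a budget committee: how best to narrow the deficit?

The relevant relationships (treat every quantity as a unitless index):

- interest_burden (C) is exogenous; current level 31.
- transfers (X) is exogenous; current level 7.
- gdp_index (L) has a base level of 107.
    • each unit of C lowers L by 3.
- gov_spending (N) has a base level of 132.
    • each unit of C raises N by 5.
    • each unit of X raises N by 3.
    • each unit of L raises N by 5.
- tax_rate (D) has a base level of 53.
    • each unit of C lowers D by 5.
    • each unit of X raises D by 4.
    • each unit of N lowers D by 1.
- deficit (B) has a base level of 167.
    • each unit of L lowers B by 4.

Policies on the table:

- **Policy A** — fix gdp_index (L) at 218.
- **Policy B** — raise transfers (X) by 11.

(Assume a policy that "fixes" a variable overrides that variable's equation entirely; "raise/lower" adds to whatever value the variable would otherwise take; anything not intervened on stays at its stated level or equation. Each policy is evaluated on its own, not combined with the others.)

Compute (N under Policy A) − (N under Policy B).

987

Policy A (L := 218):
  C = 31
  X = 7
  L = 218
  N = 132 + 5·31 + 3·7 + 5·218 = 1398
Policy B (X + 11):
  C = 31
  X = 7 + 11 = 18
  L = 107 − 3·31 = 14
  N = 132 + 5·31 + 3·18 + 5·14 = 411
N: 1398 − 411 = 987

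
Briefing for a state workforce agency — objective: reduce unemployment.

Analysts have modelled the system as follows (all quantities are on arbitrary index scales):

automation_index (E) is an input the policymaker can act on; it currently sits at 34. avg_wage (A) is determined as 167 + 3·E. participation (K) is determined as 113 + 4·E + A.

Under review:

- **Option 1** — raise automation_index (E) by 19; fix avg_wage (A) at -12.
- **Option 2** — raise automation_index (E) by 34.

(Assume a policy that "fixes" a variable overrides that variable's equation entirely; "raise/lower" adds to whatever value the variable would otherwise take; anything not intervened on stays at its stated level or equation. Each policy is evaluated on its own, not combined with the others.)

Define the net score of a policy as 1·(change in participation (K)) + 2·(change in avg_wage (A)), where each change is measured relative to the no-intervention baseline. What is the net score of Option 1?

Baseline:
  E = 34
  A = 167 + 3·34 = 269
  K = 113 + 4·34 + 269 = 518
Option 1 (E + 19, A := -12):
  E = 34 + 19 = 53
  A = -12
  K = 113 + 4·53 + (-12) = 313
ΔK = 313 − 518 = -205; ΔA = -12 − 269 = -281
Score = 1·(-205) + 2·(-281) = -767

-767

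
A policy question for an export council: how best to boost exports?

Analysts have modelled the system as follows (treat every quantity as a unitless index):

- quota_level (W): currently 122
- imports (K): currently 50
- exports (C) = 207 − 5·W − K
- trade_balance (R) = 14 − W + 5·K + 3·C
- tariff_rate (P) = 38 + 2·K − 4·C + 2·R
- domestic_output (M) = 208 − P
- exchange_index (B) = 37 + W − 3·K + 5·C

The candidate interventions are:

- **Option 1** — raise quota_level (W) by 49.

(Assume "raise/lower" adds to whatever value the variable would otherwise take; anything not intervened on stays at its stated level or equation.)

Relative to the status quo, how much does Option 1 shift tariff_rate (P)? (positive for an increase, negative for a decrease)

Baseline:
  W = 122
  K = 50
  C = 207 − 5·122 − 50 = -453
  R = 14 − 122 + 5·50 + 3·(-453) = -1217
  P = 38 + 2·50 − 4·(-453) + 2·(-1217) = -484
Option 1 (W + 49):
  W = 122 + 49 = 171
  K = 50
  C = 207 − 5·171 − 50 = -698
  R = 14 − 171 + 5·50 + 3·(-698) = -2001
  P = 38 + 2·50 − 4·(-698) + 2·(-2001) = -1072
Change in P: -1072 − (-484) = -588

-588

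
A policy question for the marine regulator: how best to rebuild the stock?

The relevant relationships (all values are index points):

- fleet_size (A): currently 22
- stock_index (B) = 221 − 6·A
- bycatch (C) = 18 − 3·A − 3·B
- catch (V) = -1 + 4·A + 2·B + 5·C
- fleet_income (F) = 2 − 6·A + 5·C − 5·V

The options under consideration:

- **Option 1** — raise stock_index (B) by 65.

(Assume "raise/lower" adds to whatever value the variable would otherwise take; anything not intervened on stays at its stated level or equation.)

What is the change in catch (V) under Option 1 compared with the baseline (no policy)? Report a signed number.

-845

Baseline:
  A = 22
  B = 221 − 6·22 = 89
  C = 18 − 3·22 − 3·89 = -315
  V = -1 + 4·22 + 2·89 + 5·(-315) = -1310
Option 1 (B + 65):
  A = 22
  B = 221 − 6·22 (+65 from intervention) = 154
  C = 18 − 3·22 − 3·154 = -510
  V = -1 + 4·22 + 2·154 + 5·(-510) = -2155
Change in V: -2155 − (-1310) = -845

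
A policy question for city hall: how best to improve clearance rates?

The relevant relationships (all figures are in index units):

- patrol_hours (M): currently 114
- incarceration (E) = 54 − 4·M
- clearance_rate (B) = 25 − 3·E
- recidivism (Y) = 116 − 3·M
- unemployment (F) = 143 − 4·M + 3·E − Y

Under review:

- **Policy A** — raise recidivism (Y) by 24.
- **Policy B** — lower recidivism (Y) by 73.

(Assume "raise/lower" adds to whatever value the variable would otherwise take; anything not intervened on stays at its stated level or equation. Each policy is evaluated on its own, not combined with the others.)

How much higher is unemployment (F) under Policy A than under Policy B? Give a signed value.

-97

Policy A (Y + 24):
  M = 114
  E = 54 − 4·114 = -402
  Y = 116 − 3·114 (+24 from intervention) = -202
  F = 143 − 4·114 + 3·(-402) − (-202) = -1317
Policy B (Y − 73):
  M = 114
  E = 54 − 4·114 = -402
  Y = 116 − 3·114 (−73 from intervention) = -299
  F = 143 − 4·114 + 3·(-402) − (-299) = -1220
F: -1317 − (-1220) = -97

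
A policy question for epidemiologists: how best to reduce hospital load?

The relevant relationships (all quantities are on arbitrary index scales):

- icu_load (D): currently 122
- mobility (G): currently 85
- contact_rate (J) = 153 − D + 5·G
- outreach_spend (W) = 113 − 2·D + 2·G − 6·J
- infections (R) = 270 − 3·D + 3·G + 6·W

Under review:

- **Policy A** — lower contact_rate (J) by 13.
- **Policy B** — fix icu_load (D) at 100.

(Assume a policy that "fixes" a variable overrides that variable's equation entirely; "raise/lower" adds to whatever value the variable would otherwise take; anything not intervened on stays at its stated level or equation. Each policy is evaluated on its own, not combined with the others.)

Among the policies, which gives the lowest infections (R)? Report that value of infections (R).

Policy A (J − 13):
  D = 122
  G = 85
  J = 153 − 122 + 5·85 (−13 from intervention) = 443
  W = 113 − 2·122 + 2·85 − 6·443 = -2619
  R = 270 − 3·122 + 3·85 + 6·(-2619) = -15555
Policy B (D := 100):
  D = 100
  G = 85
  J = 153 − 100 + 5·85 = 478
  W = 113 − 2·100 + 2·85 − 6·478 = -2785
  R = 270 − 3·100 + 3·85 + 6·(-2785) = -16485
Comparing — Policy A: R=-15555, Policy B: R=-16485. Lowest is -16485 (Policy B).

-16485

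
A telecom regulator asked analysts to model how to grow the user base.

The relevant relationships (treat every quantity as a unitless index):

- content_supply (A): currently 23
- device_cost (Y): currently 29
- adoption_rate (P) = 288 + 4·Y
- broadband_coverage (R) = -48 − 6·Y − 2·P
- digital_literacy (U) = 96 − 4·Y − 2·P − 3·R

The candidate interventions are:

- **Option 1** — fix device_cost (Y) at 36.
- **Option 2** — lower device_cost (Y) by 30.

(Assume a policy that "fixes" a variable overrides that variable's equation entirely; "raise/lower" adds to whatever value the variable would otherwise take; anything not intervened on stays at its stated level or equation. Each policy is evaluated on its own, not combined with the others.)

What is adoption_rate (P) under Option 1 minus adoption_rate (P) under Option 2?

Option 1 (Y := 36):
  Y = 36
  P = 288 + 4·36 = 432
Option 2 (Y − 30):
  Y = 29 − 30 = -1
  P = 288 + 4·(-1) = 284
P: 432 − 284 = 148

148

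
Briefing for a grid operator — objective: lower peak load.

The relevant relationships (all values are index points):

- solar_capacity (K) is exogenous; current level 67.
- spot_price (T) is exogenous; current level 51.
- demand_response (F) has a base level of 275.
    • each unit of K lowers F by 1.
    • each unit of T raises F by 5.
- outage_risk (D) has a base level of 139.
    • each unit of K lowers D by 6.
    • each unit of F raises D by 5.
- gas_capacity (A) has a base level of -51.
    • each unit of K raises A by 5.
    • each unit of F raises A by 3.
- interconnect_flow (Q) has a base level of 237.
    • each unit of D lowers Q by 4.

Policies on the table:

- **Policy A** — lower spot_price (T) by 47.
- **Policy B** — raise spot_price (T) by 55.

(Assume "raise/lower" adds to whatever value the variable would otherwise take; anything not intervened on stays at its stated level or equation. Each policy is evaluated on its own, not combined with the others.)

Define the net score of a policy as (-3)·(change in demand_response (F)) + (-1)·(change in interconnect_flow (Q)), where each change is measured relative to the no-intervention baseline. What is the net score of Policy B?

Baseline:
  K = 67
  T = 51
  F = 275 − 67 + 5·51 = 463
  D = 139 − 6·67 + 5·463 = 2052
  Q = 237 − 4·2052 = -7971
Policy B (T + 55):
  K = 67
  T = 51 + 55 = 106
  F = 275 − 67 + 5·106 = 738
  D = 139 − 6·67 + 5·738 = 3427
  Q = 237 − 4·3427 = -13471
ΔF = 738 − 463 = 275; ΔQ = -13471 − (-7971) = -5500
Score = (-3)·275 + (-1)·(-5500) = 4675

4675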